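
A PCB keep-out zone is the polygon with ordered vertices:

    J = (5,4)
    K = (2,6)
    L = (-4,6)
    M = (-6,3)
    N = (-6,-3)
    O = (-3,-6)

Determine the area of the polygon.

Apply the surveyor's formula: 2A = Σ (x_i·y_{i+1} − x_{i+1}·y_i), indices taken mod 6.
J→K: (5)(6) − (2)(4) = 22
K→L: (2)(6) − (-4)(6) = 36
L→M: (-4)(3) − (-6)(6) = 24
M→N: (-6)(-3) − (-6)(3) = 36
N→O: (-6)(-6) − (-3)(-3) = 27
O→J: (-3)(4) − (5)(-6) = 18
Σ = 163
Area = |Σ|/2 = 81.5.

81.5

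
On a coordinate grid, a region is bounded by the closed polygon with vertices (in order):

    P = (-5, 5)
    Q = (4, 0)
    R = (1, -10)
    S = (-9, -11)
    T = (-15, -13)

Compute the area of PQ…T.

174.5

Apply the shoelace (surveyor's) formula: 2A = Σ (x_i·y_{i+1} − x_{i+1}·y_i), indices taken mod 5.
Σ = (-20) + (-40) + (-101) + (-48) + (-140) = -349
Area = |Σ|/2 = 174.5.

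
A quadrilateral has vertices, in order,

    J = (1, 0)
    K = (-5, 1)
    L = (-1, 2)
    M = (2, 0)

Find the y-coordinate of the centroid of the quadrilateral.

17/18

Apply the surveyor's formula. First the cross-terms c_i = x_i·y_{i+1} − x_{i+1}·y_i:
  1, -9, -4, 0  ⇒  2A = -12, A = -6.
Then Σ (y_i + y_{i+1})·c_i = -34, so ȳ = -34 / (6·(-6)) = 17/18.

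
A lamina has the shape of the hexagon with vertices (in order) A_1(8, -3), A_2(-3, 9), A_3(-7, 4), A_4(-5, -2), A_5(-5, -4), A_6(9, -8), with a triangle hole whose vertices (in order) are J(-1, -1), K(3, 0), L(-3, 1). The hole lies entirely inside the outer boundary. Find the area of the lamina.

130.5

Outer boundary:
Σ = (63) + (51) + (34) + (10) + (76) + (37) = 271
Area = |Σ|/2 = 135.5.
Hole:
Cross-terms: 3, 3, 4  ⇒  Σ = 10
Area = |Σ|/2 = 5.
Net area = 135.5 − 5 = 130.5.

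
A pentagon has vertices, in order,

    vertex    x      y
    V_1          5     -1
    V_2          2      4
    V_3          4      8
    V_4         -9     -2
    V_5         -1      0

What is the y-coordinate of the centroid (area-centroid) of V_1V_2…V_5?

Apply the shoelace (surveyor's) formula. First the cross-terms c_i = x_i·y_{i+1} − x_{i+1}·y_i:
  22, 0, 64, -2, 1  ⇒  2A = 85, A = 42.5.
Then Σ (y_i + y_{i+1})·c_i = 453, so ȳ = 453 / (6·42.5) = 151/85.

151/85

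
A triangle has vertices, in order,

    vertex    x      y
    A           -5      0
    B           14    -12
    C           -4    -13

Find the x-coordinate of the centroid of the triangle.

5/3

Apply the surveyor's formula. First the cross-terms c_i = x_i·y_{i+1} − x_{i+1}·y_i:
  60, -230, -65  ⇒  2A = -235, A = -117.5.
Then Σ (x_i + x_{i+1})·c_i = -1175, so x̄ = -1175 / (6·(-117.5)) = 5/3.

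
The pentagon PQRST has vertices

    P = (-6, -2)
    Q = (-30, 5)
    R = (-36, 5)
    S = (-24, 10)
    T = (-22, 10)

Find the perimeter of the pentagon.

66

|PQ| = √((-24)² + (7)²) = √625 = 25
|QR| = √((-6)² + (0)²) = √36 = 6
|RS| = √((12)² + (5)²) = √169 = 13
|ST| = √((2)² + (0)²) = √4 = 2
|TP| = √((16)² + (-12)²) = √400 = 20
Perimeter = 25 + 6 + 13 + 2 + 20 = 66.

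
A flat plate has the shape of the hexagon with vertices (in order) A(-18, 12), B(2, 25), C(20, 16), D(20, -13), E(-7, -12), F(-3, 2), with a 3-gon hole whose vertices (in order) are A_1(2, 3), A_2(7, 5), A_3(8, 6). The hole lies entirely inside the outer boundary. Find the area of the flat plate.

Outer boundary:
Apply the surveyor's formula: 2A = Σ (x_i·y_{i+1} − x_{i+1}·y_i), indices taken mod 6.
A→B: (-18)(25) − (2)(12) = -474
B→C: (2)(16) − (20)(25) = -468
C→D: (20)(-13) − (20)(16) = -580
D→E: (20)(-12) − (-7)(-13) = -331
E→F: (-7)(2) − (-3)(-12) = -50
F→A: (-3)(12) − (-18)(2) = 0
Σ = -1903
Area = |Σ|/2 = 951.5.
Hole:
Σ = (-11) + (2) + (12) = 3
Area = |Σ|/2 = 1.5.
Net area = 951.5 − 1.5 = 950.

950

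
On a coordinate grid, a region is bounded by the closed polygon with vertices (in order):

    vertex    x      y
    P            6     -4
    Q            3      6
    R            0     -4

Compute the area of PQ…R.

30

Apply the shoelace formula: 2A = Σ (x_i·y_{i+1} − x_{i+1}·y_i), indices taken mod 3.
Cross-terms: 48, -12, 24  ⇒  Σ = 60
Area = |Σ|/2 = 30.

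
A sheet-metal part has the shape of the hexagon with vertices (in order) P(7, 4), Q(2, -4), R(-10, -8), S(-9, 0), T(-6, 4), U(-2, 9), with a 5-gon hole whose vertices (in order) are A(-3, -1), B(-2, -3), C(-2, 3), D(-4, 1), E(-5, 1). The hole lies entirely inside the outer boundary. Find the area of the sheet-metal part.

151.5

Outer boundary:
Apply the surveyor's formula: 2A = Σ (x_i·y_{i+1} − x_{i+1}·y_i), indices taken mod 6.
Σ = (-36) + (-56) + (-72) + (-36) + (-46) + (-71) = -317
Area = |Σ|/2 = 158.5.
Hole:
Σ = (7) + (-12) + (10) + (1) + (8) = 14
Area = |Σ|/2 = 7.
Net area = 158.5 − 7 = 151.5.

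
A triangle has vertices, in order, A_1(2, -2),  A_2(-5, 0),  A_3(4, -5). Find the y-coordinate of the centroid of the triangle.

Apply the shoelace formula. First the cross-terms c_i = x_i·y_{i+1} − x_{i+1}·y_i:
  -10, 25, 2  ⇒  2A = 17, A = 8.5.
Then Σ (y_i + y_{i+1})·c_i = -119, so ȳ = -119 / (6·8.5) = -7/3.

-7/3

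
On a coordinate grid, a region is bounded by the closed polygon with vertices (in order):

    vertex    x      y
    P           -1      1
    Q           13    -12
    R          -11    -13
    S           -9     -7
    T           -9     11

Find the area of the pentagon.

251

Cross-terms: -1, -301, -40, -162, 2  ⇒  Σ = -502
Area = |Σ|/2 = 251.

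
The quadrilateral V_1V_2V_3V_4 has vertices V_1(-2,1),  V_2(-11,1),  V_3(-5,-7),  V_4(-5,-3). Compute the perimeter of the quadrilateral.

28

|V_1V_2| = √((-9)² + (0)²) = √81 = 9
|V_2V_3| = √((6)² + (-8)²) = √100 = 10
|V_3V_4| = √((0)² + (4)²) = √16 = 4
|V_4V_1| = √((3)² + (4)²) = √25 = 5
Perimeter = 9 + 10 + 4 + 5 = 28.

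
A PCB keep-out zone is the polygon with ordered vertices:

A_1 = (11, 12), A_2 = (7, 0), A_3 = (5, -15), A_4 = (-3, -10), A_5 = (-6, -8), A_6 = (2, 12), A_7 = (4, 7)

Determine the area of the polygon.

219.5

Apply the shoelace (surveyor's) formula: 2A = Σ (x_i·y_{i+1} − x_{i+1}·y_i), indices taken mod 7.
A_1→A_2: (11)(0) − (7)(12) = -84
A_2→A_3: (7)(-15) − (5)(0) = -105
A_3→A_4: (5)(-10) − (-3)(-15) = -95
A_4→A_5: (-3)(-8) − (-6)(-10) = -36
A_5→A_6: (-6)(12) − (2)(-8) = -56
A_6→A_7: (2)(7) − (4)(12) = -34
A_7→A_1: (4)(12) − (11)(7) = -29
Σ = -439
Area = |Σ|/2 = 219.5.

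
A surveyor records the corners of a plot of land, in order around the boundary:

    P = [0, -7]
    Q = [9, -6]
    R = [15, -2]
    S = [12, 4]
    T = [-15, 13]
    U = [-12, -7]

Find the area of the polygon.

390

Apply the surveyor's formula: 2A = Σ (x_i·y_{i+1} − x_{i+1}·y_i), indices taken mod 6.
Σ = (63) + (72) + (84) + (216) + (261) + (84) = 780
Area = |Σ|/2 = 390.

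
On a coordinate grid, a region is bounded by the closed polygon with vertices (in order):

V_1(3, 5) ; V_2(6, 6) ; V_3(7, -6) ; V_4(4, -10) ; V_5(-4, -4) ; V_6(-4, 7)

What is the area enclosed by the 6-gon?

Cross-terms: -12, -78, -46, -56, -44, -41  ⇒  Σ = -277
Area = |Σ|/2 = 138.5.

138.5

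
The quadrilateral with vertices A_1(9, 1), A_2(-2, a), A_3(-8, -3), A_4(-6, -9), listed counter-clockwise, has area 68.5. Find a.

The doubled signed area Σ (x_i y_{i+1} − x_{i+1} y_i) is linear in a.
With a=0 it equals 137; the coefficient of a is 17 (from the two edges through A_2).
So 17·a + 137 = 2·68.5 = 137 ⇒ a = 0.

0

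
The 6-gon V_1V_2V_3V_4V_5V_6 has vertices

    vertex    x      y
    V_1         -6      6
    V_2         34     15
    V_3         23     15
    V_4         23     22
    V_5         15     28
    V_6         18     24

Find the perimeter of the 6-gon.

|V_1V_2| = √((40)² + (9)²) = √1681 = 41
|V_2V_3| = √((-11)² + (0)²) = √121 = 11
|V_3V_4| = √((0)² + (7)²) = √49 = 7
|V_4V_5| = √((-8)² + (6)²) = √100 = 10
|V_5V_6| = √((3)² + (-4)²) = √25 = 5
|V_6V_1| = √((-24)² + (-18)²) = √900 = 30
Perimeter = 41 + 11 + 7 + 10 + 5 + 30 = 104.

104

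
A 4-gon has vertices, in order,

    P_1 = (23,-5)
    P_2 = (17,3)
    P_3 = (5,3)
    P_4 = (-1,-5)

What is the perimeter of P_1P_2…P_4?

56

|P_1P_2| = √((-6)² + (8)²) = √100 = 10
|P_2P_3| = √((-12)² + (0)²) = √144 = 12
|P_3P_4| = √((-6)² + (-8)²) = √100 = 10
|P_4P_1| = √((24)² + (0)²) = √576 = 24
Perimeter = 10 + 12 + 10 + 24 = 56.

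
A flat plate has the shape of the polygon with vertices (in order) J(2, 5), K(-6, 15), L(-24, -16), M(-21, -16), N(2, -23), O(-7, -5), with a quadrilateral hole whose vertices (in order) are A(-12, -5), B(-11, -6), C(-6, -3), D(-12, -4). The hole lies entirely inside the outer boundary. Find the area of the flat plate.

Outer boundary:
Apply Gauss's area formula: 2A = Σ (x_i·y_{i+1} − x_{i+1}·y_i), indices taken mod 6.
J→K: (2)(15) − (-6)(5) = 60
K→L: (-6)(-16) − (-24)(15) = 456
L→M: (-24)(-16) − (-21)(-16) = 48
M→N: (-21)(-23) − (2)(-16) = 515
N→O: (2)(-5) − (-7)(-23) = -171
O→J: (-7)(5) − (2)(-5) = -25
Σ = 883
Area = |Σ|/2 = 441.5.
Hole:
Apply the surveyor's formula: 2A = Σ (x_i·y_{i+1} − x_{i+1}·y_i), indices taken mod 4.
Σ = (17) + (-3) + (-12) + (12) = 14
Area = |Σ|/2 = 7.
Net area = 441.5 − 7 = 434.5.

434.5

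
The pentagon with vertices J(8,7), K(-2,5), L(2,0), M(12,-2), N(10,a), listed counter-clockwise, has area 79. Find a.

7

The doubled signed area Σ (x_i y_{i+1} − x_{i+1} y_i) is linear in a.
With a=0 it equals 130; the coefficient of a is 4 (from the two edges through N).
So 4·a + 130 = 2·79 = 158 ⇒ a = 7.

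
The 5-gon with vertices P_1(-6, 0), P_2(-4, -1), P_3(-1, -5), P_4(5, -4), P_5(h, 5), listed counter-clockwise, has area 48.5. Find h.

-3

The doubled signed area Σ (x_i y_{i+1} − x_{i+1} y_i) is linear in h.
With h=0 it equals 109; the coefficient of h is 4 (from the two edges through P_5).
So 4·h + 109 = 2·48.5 = 97 ⇒ h = -3.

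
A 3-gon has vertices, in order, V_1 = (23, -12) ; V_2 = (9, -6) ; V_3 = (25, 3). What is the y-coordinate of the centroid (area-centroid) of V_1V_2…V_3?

-5

Apply the surveyor's formula. First the cross-terms c_i = x_i·y_{i+1} − x_{i+1}·y_i:
  -30, 177, -369  ⇒  2A = -222, A = -111.
Then Σ (y_i + y_{i+1})·c_i = 3330, so ȳ = 3330 / (6·(-111)) = -5.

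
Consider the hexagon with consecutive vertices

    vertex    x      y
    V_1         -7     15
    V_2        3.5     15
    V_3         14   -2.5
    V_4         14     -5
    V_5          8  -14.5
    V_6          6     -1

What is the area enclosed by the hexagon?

206.125

Apply Gauss's area formula: 2A = Σ (x_i·y_{i+1} − x_{i+1}·y_i), indices taken mod 6.
Cross-terms: -157.5, -218.75, -35, -163, 79, 83  ⇒  Σ = -412.25
Area = |Σ|/2 = 206.125.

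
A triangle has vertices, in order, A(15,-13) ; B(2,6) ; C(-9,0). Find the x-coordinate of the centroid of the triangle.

8/3

Apply Gauss's area formula. First the cross-terms c_i = x_i·y_{i+1} − x_{i+1}·y_i:
  116, 54, 117  ⇒  2A = 287, A = 143.5.
Then Σ (x_i + x_{i+1})·c_i = 2296, so x̄ = 2296 / (6·143.5) = 8/3.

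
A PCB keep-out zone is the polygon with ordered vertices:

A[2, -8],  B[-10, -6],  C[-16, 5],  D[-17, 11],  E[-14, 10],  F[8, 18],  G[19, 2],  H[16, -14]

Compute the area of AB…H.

Σ = (-92) + (-146) + (-91) + (-16) + (-332) + (-326) + (-298) + (-100) = -1401
Area = |Σ|/2 = 700.5.

700.5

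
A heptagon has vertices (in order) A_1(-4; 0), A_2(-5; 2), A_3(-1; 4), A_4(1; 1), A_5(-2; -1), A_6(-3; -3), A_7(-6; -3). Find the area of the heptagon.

24

A_1→A_2: (-4)(2) − (-5)(0) = -8
A_2→A_3: (-5)(4) − (-1)(2) = -18
A_3→A_4: (-1)(1) − (1)(4) = -5
A_4→A_5: (1)(-1) − (-2)(1) = 1
A_5→A_6: (-2)(-3) − (-3)(-1) = 3
A_6→A_7: (-3)(-3) − (-6)(-3) = -9
A_7→A_1: (-6)(0) − (-4)(-3) = -12
Σ = -48
Area = |Σ|/2 = 24.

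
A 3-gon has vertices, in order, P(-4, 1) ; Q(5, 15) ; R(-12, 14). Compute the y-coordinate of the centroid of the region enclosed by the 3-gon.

Apply the shoelace (surveyor's) formula. First the cross-terms c_i = x_i·y_{i+1} − x_{i+1}·y_i:
  -65, 250, 44  ⇒  2A = 229, A = 114.5.
Then Σ (y_i + y_{i+1})·c_i = 6870, so ȳ = 6870 / (6·114.5) = 10.

10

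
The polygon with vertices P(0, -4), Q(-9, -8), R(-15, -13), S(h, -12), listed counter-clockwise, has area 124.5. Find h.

The doubled signed area Σ (x_i y_{i+1} − x_{i+1} y_i) is linear in h.
With h=0 it equals 141; the coefficient of h is 9 (from the two edges through S).
So 9·h + 141 = 2·124.5 = 249 ⇒ h = 12.

12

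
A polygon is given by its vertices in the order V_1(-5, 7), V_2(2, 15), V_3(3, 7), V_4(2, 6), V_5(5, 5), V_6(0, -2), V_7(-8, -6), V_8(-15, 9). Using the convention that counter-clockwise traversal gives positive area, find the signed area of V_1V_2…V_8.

Apply the shoelace (surveyor's) formula: 2A = Σ (x_i·y_{i+1} − x_{i+1}·y_i), indices taken mod 8.
Cross-terms: -89, -31, 4, -20, -10, -16, -162, -60  ⇒  Σ = -384
Signed area = Σ/2 = -192 (negative ⇒ clockwise traversal).

-192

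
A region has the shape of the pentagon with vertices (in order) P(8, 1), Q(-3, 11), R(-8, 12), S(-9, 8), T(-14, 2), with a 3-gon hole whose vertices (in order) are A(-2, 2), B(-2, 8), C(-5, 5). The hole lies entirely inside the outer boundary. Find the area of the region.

116.5

Outer boundary:
Σ = (91) + (52) + (44) + (94) + (-30) = 251
Area = |Σ|/2 = 125.5.
Hole:
Σ = (-12) + (30) + (0) = 18
Area = |Σ|/2 = 9.
Net area = 125.5 − 9 = 116.5.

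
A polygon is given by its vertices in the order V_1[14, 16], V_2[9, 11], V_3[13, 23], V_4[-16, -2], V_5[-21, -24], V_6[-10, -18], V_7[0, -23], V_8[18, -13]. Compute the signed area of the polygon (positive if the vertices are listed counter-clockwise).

1005

Σ = (10) + (64) + (342) + (342) + (138) + (230) + (414) + (470) = 2010
Signed area = Σ/2 = 1005 (positive ⇒ counter-clockwise traversal).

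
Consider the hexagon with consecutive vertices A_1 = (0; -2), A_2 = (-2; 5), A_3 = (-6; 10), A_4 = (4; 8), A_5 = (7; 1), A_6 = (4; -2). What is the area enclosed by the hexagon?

80

Apply the surveyor's formula: 2A = Σ (x_i·y_{i+1} − x_{i+1}·y_i), indices taken mod 6.
Cross-terms: -4, 10, -88, -52, -18, -8  ⇒  Σ = -160
Area = |Σ|/2 = 80.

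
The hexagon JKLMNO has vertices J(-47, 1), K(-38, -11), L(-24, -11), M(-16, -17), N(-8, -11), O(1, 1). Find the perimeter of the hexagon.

|JK| = √((9)² + (-12)²) = √225 = 15
|KL| = √((14)² + (0)²) = √196 = 14
|LM| = √((8)² + (-6)²) = √100 = 10
|MN| = √((8)² + (6)²) = √100 = 10
|NO| = √((9)² + (12)²) = √225 = 15
|OJ| = √((-48)² + (0)²) = √2304 = 48
Perimeter = 15 + 14 + 10 + 10 + 15 + 48 = 112.

112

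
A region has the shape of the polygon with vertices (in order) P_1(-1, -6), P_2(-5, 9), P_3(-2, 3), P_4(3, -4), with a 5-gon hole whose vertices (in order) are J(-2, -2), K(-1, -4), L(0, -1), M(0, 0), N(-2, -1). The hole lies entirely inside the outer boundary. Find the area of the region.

25

Outer boundary:
Apply the shoelace formula: 2A = Σ (x_i·y_{i+1} − x_{i+1}·y_i), indices taken mod 4.
P_1→P_2: (-1)(9) − (-5)(-6) = -39
P_2→P_3: (-5)(3) − (-2)(9) = 3
P_3→P_4: (-2)(-4) − (3)(3) = -1
P_4→P_1: (3)(-6) − (-1)(-4) = -22
Σ = -59
Area = |Σ|/2 = 29.5.
Hole:
Cross-terms: 6, 1, 0, 0, 2  ⇒  Σ = 9
Area = |Σ|/2 = 4.5.
Net area = 29.5 − 4.5 = 25.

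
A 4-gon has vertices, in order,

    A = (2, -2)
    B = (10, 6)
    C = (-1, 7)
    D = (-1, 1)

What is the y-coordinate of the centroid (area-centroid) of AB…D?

Apply Gauss's area formula. First the cross-terms c_i = x_i·y_{i+1} − x_{i+1}·y_i:
  32, 76, 6, 0  ⇒  2A = 114, A = 57.
Then Σ (y_i + y_{i+1})·c_i = 1164, so ȳ = 1164 / (6·57) = 194/57.

194/57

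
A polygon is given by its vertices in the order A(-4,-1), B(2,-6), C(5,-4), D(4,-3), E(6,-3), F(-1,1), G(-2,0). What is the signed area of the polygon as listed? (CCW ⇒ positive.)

Apply the surveyor's formula: 2A = Σ (x_i·y_{i+1} − x_{i+1}·y_i), indices taken mod 7.
Σ = (26) + (22) + (1) + (6) + (3) + (2) + (2) = 62
Signed area = Σ/2 = 31 (positive ⇒ counter-clockwise traversal).

31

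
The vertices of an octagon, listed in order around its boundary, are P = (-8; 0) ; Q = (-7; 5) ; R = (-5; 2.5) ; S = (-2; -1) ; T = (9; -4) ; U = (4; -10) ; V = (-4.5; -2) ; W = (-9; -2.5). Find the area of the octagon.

Apply Gauss's area formula: 2A = Σ (x_i·y_{i+1} − x_{i+1}·y_i), indices taken mod 8.
P→Q: (-8)(5) − (-7)(0) = -40
Q→R: (-7)(2.5) − (-5)(5) = 7.5
R→S: (-5)(-1) − (-2)(2.5) = 10
S→T: (-2)(-4) − (9)(-1) = 17
T→U: (9)(-10) − (4)(-4) = -74
U→V: (4)(-2) − (-4.5)(-10) = -53
V→W: (-4.5)(-2.5) − (-9)(-2) = -6.75
W→P: (-9)(0) − (-8)(-2.5) = -20
Σ = -159.25
Area = |Σ|/2 = 79.625.

79.625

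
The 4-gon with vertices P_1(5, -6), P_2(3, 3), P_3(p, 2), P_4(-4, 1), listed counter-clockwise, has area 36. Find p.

-3

Write out the shoelace sum; only the two edges meeting at P_3 involve p:
2·Area = [(3·2 − p·3) + (p·1 − (-4)·2)] + 52
       = -2·p + 66 = 72
⇒ p = -3.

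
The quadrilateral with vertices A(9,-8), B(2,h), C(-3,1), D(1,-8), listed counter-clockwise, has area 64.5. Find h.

2

The doubled signed area Σ (x_i y_{i+1} − x_{i+1} y_i) is linear in h.
With h=0 it equals 105; the coefficient of h is 12 (from the two edges through B).
So 12·h + 105 = 2·64.5 = 129 ⇒ h = 2.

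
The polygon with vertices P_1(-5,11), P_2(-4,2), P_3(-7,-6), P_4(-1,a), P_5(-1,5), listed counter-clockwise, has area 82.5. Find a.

-15

The doubled signed area Σ (x_i y_{i+1} − x_{i+1} y_i) is linear in a.
With a=0 it equals 75; the coefficient of a is -6 (from the two edges through P_4).
So -6·a + 75 = 2·82.5 = 165 ⇒ a = -15.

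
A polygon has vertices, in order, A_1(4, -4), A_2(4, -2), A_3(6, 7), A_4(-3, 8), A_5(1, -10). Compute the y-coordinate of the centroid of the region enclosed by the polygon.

Apply the shoelace formula. First the cross-terms c_i = x_i·y_{i+1} − x_{i+1}·y_i:
  8, 40, 69, 22, 36  ⇒  2A = 175, A = 87.5.
Then Σ (y_i + y_{i+1})·c_i = 639, so ȳ = 639 / (6·87.5) = 213/175.

213/175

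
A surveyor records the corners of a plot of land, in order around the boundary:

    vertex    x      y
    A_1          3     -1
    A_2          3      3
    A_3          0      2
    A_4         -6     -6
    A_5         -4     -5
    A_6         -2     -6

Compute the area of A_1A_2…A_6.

35

Apply the shoelace formula: 2A = Σ (x_i·y_{i+1} − x_{i+1}·y_i), indices taken mod 6.
Σ = (12) + (6) + (12) + (6) + (14) + (20) = 70
Area = |Σ|/2 = 35.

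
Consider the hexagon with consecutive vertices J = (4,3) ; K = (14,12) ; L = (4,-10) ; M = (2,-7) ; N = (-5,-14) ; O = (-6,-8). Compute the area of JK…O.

141.5

Apply the shoelace (surveyor's) formula: 2A = Σ (x_i·y_{i+1} − x_{i+1}·y_i), indices taken mod 6.
Σ = (6) + (-188) + (-8) + (-63) + (-44) + (14) = -283
Area = |Σ|/2 = 141.5.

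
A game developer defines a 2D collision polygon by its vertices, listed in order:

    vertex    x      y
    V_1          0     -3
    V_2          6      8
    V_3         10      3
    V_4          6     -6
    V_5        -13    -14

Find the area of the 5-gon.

122.5

Cross-terms: 18, -62, -78, -162, 39  ⇒  Σ = -245
Area = |Σ|/2 = 122.5.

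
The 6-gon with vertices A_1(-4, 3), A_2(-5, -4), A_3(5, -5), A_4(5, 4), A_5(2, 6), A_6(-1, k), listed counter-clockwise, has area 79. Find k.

2

Write out the shoelace sum; only the two edges meeting at A_6 involve k:
2·Area = [(2·k − (-1)·6) + ((-1)·3 − (-4)·k)] + 143
       = 6·k + 146 = 158
⇒ k = 2.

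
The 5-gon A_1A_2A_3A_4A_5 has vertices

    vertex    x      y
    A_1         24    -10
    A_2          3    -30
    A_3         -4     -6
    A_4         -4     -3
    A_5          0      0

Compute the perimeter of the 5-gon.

88

|A_1A_2| = √((-21)² + (-20)²) = √841 = 29
|A_2A_3| = √((-7)² + (24)²) = √625 = 25
|A_3A_4| = √((0)² + (3)²) = √9 = 3
|A_4A_5| = √((4)² + (3)²) = √25 = 5
|A_5A_1| = √((24)² + (-10)²) = √676 = 26
Perimeter = 29 + 25 + 3 + 5 + 26 = 88.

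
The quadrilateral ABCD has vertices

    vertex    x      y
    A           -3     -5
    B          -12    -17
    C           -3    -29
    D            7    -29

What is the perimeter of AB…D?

|AB| = √((-9)² + (-12)²) = √225 = 15
|BC| = √((9)² + (-12)²) = √225 = 15
|CD| = √((10)² + (0)²) = √100 = 10
|DA| = √((-10)² + (24)²) = √676 = 26
Perimeter = 15 + 15 + 10 + 26 = 66.

66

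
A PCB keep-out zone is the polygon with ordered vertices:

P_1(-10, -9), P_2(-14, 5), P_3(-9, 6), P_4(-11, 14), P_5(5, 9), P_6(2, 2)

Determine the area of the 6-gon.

225

Apply the shoelace (surveyor's) formula: 2A = Σ (x_i·y_{i+1} − x_{i+1}·y_i), indices taken mod 6.
Σ = (-176) + (-39) + (-60) + (-169) + (-8) + (2) = -450
Area = |Σ|/2 = 225.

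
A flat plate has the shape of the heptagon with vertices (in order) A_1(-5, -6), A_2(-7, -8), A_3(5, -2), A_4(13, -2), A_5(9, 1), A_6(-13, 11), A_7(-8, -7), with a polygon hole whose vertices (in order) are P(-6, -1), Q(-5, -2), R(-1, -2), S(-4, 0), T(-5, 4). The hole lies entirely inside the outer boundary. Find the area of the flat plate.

Outer boundary:
Apply the shoelace (surveyor's) formula: 2A = Σ (x_i·y_{i+1} − x_{i+1}·y_i), indices taken mod 7.
A_1→A_2: (-5)(-8) − (-7)(-6) = -2
A_2→A_3: (-7)(-2) − (5)(-8) = 54
A_3→A_4: (5)(-2) − (13)(-2) = 16
A_4→A_5: (13)(1) − (9)(-2) = 31
A_5→A_6: (9)(11) − (-13)(1) = 112
A_6→A_7: (-13)(-7) − (-8)(11) = 179
A_7→A_1: (-8)(-6) − (-5)(-7) = 13
Σ = 403
Area = |Σ|/2 = 201.5.
Hole:
Cross-terms: 7, 8, -8, -16, 29  ⇒  Σ = 20
Area = |Σ|/2 = 10.
Net area = 201.5 − 10 = 191.5.

191.5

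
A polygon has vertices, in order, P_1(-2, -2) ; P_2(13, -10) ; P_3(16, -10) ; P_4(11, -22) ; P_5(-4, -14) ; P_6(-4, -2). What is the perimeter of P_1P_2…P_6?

|P_1P_2| = √((15)² + (-8)²) = √289 = 17
|P_2P_3| = √((3)² + (0)²) = √9 = 3
|P_3P_4| = √((-5)² + (-12)²) = √169 = 13
|P_4P_5| = √((-15)² + (8)²) = √289 = 17
|P_5P_6| = √((0)² + (12)²) = √144 = 12
|P_6P_1| = √((2)² + (0)²) = √4 = 2
Perimeter = 17 + 3 + 13 + 17 + 12 + 2 = 64.

64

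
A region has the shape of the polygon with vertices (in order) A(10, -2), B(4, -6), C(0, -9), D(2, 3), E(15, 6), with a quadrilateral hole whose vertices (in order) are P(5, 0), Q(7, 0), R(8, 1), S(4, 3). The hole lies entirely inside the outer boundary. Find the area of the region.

90.5

Outer boundary:
Apply the surveyor's formula: 2A = Σ (x_i·y_{i+1} − x_{i+1}·y_i), indices taken mod 5.
A→B: (10)(-6) − (4)(-2) = -52
B→C: (4)(-9) − (0)(-6) = -36
C→D: (0)(3) − (2)(-9) = 18
D→E: (2)(6) − (15)(3) = -33
E→A: (15)(-2) − (10)(6) = -90
Σ = -193
Area = |Σ|/2 = 96.5.
Hole:
Apply Gauss's area formula: 2A = Σ (x_i·y_{i+1} − x_{i+1}·y_i), indices taken mod 4.
Σ = (0) + (7) + (20) + (-15) = 12
Area = |Σ|/2 = 6.
Net area = 96.5 − 6 = 90.5.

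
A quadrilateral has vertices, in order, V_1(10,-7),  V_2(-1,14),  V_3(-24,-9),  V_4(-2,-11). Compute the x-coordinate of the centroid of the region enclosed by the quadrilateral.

-802/159

Apply the shoelace (surveyor's) formula. First the cross-terms c_i = x_i·y_{i+1} − x_{i+1}·y_i:
  133, 345, 246, 124  ⇒  2A = 848, A = 424.
Then Σ (x_i + x_{i+1})·c_i = -12832, so x̄ = -12832 / (6·424) = -802/159.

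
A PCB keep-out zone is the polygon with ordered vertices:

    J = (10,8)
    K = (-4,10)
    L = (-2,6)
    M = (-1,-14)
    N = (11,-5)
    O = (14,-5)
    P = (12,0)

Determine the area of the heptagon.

Apply Gauss's area formula: 2A = Σ (x_i·y_{i+1} − x_{i+1}·y_i), indices taken mod 7.
Σ = (132) + (-4) + (34) + (159) + (15) + (60) + (96) = 492
Area = |Σ|/2 = 246.

246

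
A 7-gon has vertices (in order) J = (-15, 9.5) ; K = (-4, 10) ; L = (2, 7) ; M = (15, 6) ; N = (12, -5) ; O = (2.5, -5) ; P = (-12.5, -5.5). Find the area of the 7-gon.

Apply Gauss's area formula: 2A = Σ (x_i·y_{i+1} − x_{i+1}·y_i), indices taken mod 7.
J→K: (-15)(10) − (-4)(9.5) = -112
K→L: (-4)(7) − (2)(10) = -48
L→M: (2)(6) − (15)(7) = -93
M→N: (15)(-5) − (12)(6) = -147
N→O: (12)(-5) − (2.5)(-5) = -47.5
O→P: (2.5)(-5.5) − (-12.5)(-5) = -76.25
P→J: (-12.5)(9.5) − (-15)(-5.5) = -201.25
Σ = -725
Area = |Σ|/2 = 362.5.

362.5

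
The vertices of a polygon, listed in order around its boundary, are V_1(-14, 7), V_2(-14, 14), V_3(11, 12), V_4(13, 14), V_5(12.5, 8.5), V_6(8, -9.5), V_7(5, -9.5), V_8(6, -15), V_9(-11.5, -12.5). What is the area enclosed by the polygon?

611.375

Apply the shoelace formula: 2A = Σ (x_i·y_{i+1} − x_{i+1}·y_i), indices taken mod 9.
Σ = (-98) + (-322) + (-2) + (-64.5) + (-186.75) + (-28.5) + (-18) + (-247.5) + (-255.5) = -1222.75
Area = |Σ|/2 = 611.375.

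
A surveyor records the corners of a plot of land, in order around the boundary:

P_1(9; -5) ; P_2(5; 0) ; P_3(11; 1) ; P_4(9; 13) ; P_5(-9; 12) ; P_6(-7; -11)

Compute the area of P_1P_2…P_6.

Apply the surveyor's formula: 2A = Σ (x_i·y_{i+1} − x_{i+1}·y_i), indices taken mod 6.
Σ = (25) + (5) + (134) + (225) + (183) + (134) = 706
Area = |Σ|/2 = 353.

353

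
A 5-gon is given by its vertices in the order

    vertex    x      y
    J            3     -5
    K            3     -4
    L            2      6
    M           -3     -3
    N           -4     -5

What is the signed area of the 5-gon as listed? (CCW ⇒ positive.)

39.5

Apply the shoelace formula: 2A = Σ (x_i·y_{i+1} − x_{i+1}·y_i), indices taken mod 5.
Σ = (3) + (26) + (12) + (3) + (35) = 79
Signed area = Σ/2 = 39.5 (positive ⇒ counter-clockwise traversal).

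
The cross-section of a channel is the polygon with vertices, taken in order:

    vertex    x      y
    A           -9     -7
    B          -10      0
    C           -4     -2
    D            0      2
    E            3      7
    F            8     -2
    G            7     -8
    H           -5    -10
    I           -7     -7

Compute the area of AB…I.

167.5

Apply the shoelace (surveyor's) formula: 2A = Σ (x_i·y_{i+1} − x_{i+1}·y_i), indices taken mod 9.
Σ = (-70) + (20) + (-8) + (-6) + (-62) + (-50) + (-110) + (-35) + (-14) = -335
Area = |Σ|/2 = 167.5.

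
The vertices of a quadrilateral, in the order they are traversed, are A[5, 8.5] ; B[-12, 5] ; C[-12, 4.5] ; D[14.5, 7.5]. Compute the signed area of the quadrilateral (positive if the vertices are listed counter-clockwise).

Σ = (127) + (6) + (-155.25) + (85.75) = 63.5
Signed area = Σ/2 = 31.75 (positive ⇒ counter-clockwise traversal).

31.75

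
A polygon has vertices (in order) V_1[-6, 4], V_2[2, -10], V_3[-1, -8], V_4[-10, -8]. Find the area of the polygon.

67

Apply Gauss's area formula: 2A = Σ (x_i·y_{i+1} − x_{i+1}·y_i), indices taken mod 4.
Cross-terms: 52, -26, -72, -88  ⇒  Σ = -134
Area = |Σ|/2 = 67.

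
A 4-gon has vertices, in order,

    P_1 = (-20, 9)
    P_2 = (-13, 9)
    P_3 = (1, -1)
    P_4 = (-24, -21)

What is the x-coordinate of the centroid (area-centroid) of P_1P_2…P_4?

Apply Gauss's area formula. First the cross-terms c_i = x_i·y_{i+1} − x_{i+1}·y_i:
  -63, 4, -45, -636  ⇒  2A = -740, A = -370.
Then Σ (x_i + x_{i+1})·c_i = 31050, so x̄ = 31050 / (6·(-370)) = -1035/74.

-1035/74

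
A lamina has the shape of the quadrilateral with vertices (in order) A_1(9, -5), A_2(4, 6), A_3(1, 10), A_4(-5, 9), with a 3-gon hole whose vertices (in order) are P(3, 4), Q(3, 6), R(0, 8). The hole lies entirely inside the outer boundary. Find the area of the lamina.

52.5

Outer boundary:
A_1→A_2: (9)(6) − (4)(-5) = 74
A_2→A_3: (4)(10) − (1)(6) = 34
A_3→A_4: (1)(9) − (-5)(10) = 59
A_4→A_1: (-5)(-5) − (9)(9) = -56
Σ = 111
Area = |Σ|/2 = 55.5.
Hole:
Cross-terms: 6, 24, -24  ⇒  Σ = 6
Area = |Σ|/2 = 3.
Net area = 55.5 − 3 = 52.5.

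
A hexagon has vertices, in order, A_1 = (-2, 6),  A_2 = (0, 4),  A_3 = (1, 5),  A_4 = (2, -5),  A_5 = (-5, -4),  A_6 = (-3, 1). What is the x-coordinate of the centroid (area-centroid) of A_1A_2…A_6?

Apply the shoelace (surveyor's) formula. First the cross-terms c_i = x_i·y_{i+1} − x_{i+1}·y_i:
  -8, -4, -15, -33, -17, -16  ⇒  2A = -93, A = -46.5.
Then Σ (x_i + x_{i+1})·c_i = 282, so x̄ = 282 / (6·(-46.5)) = -94/93.

-94/93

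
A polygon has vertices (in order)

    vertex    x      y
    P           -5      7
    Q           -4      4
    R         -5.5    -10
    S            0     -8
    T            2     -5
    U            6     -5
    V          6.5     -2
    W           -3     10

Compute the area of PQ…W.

129.25

Apply the shoelace (surveyor's) formula: 2A = Σ (x_i·y_{i+1} − x_{i+1}·y_i), indices taken mod 8.
Σ = (8) + (62) + (44) + (16) + (20) + (20.5) + (59) + (29) = 258.5
Area = |Σ|/2 = 129.25.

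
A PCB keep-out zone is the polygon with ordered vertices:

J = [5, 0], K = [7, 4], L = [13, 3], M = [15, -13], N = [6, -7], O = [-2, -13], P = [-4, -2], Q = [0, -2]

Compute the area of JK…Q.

187

Apply Gauss's area formula: 2A = Σ (x_i·y_{i+1} − x_{i+1}·y_i), indices taken mod 8.
Σ = (20) + (-31) + (-214) + (-27) + (-92) + (-48) + (8) + (10) = -374
Area = |Σ|/2 = 187.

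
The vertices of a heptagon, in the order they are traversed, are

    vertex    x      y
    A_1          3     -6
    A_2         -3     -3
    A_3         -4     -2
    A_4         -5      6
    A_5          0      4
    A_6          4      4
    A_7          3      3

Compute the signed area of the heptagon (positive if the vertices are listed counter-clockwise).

-65

Apply Gauss's area formula: 2A = Σ (x_i·y_{i+1} − x_{i+1}·y_i), indices taken mod 7.
Σ = (-27) + (-6) + (-34) + (-20) + (-16) + (0) + (-27) = -130
Signed area = Σ/2 = -65 (negative ⇒ clockwise traversal).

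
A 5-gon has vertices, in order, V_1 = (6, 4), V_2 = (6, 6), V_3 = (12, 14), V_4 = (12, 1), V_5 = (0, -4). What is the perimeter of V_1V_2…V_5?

|V_1V_2| = √((0)² + (2)²) = √4 = 2
|V_2V_3| = √((6)² + (8)²) = √100 = 10
|V_3V_4| = √((0)² + (-13)²) = √169 = 13
|V_4V_5| = √((-12)² + (-5)²) = √169 = 13
|V_5V_1| = √((6)² + (8)²) = √100 = 10
Perimeter = 2 + 10 + 13 + 13 + 10 = 48.

48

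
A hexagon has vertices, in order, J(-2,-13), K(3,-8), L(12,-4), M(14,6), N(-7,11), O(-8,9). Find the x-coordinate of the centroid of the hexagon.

442/183

Apply the surveyor's formula. First the cross-terms c_i = x_i·y_{i+1} − x_{i+1}·y_i:
  55, 84, 128, 196, 25, 122  ⇒  2A = 610, A = 305.
Then Σ (x_i + x_{i+1})·c_i = 4420, so x̄ = 4420 / (6·305) = 442/183.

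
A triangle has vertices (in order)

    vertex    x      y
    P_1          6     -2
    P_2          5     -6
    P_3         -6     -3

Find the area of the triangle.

Apply the surveyor's formula: 2A = Σ (x_i·y_{i+1} − x_{i+1}·y_i), indices taken mod 3.
Σ = (-26) + (-51) + (30) = -47
Area = |Σ|/2 = 23.5.

23.5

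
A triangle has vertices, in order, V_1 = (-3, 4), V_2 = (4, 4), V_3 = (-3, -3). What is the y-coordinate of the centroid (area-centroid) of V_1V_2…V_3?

5/3

Apply the shoelace formula. First the cross-terms c_i = x_i·y_{i+1} − x_{i+1}·y_i:
  -28, 0, -21  ⇒  2A = -49, A = -24.5.
Then Σ (y_i + y_{i+1})·c_i = -245, so ȳ = -245 / (6·(-24.5)) = 5/3.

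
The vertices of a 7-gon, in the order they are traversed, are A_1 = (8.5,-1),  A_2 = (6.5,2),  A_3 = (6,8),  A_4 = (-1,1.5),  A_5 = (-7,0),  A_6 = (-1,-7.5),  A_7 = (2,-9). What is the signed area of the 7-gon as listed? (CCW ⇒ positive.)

121

Cross-terms: 23.5, 40, 17, 10.5, 52.5, 24, 74.5  ⇒  Σ = 242
Signed area = Σ/2 = 121 (positive ⇒ counter-clockwise traversal).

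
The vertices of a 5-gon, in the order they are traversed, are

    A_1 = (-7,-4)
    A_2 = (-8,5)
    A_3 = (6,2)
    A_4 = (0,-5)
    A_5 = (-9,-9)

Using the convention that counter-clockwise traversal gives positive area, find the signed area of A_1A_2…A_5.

-107.5

Apply the shoelace (surveyor's) formula: 2A = Σ (x_i·y_{i+1} − x_{i+1}·y_i), indices taken mod 5.
A_1→A_2: (-7)(5) − (-8)(-4) = -67
A_2→A_3: (-8)(2) − (6)(5) = -46
A_3→A_4: (6)(-5) − (0)(2) = -30
A_4→A_5: (0)(-9) − (-9)(-5) = -45
A_5→A_1: (-9)(-4) − (-7)(-9) = -27
Σ = -215
Signed area = Σ/2 = -107.5 (negative ⇒ clockwise traversal).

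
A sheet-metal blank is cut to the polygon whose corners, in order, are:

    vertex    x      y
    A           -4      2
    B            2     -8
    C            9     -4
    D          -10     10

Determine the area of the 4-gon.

81

Apply Gauss's area formula: 2A = Σ (x_i·y_{i+1} − x_{i+1}·y_i), indices taken mod 4.
A→B: (-4)(-8) − (2)(2) = 28
B→C: (2)(-4) − (9)(-8) = 64
C→D: (9)(10) − (-10)(-4) = 50
D→A: (-10)(2) − (-4)(10) = 20
Σ = 162
Area = |Σ|/2 = 81.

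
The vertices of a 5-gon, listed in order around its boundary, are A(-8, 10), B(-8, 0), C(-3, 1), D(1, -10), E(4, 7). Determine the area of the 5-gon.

122

Apply Gauss's area formula: 2A = Σ (x_i·y_{i+1} − x_{i+1}·y_i), indices taken mod 5.
Cross-terms: 80, -8, 29, 47, 96  ⇒  Σ = 244
Area = |Σ|/2 = 122.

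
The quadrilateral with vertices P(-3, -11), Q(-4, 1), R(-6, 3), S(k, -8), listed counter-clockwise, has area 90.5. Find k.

-15

The doubled signed area Σ (x_i y_{i+1} − x_{i+1} y_i) is linear in k.
With k=0 it equals -29; the coefficient of k is -14 (from the two edges through S).
So -14·k + -29 = 2·90.5 = 181 ⇒ k = -15.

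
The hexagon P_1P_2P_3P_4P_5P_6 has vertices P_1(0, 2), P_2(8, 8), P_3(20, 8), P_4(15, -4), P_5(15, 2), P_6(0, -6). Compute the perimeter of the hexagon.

|P_1P_2| = √((8)² + (6)²) = √100 = 10
|P_2P_3| = √((12)² + (0)²) = √144 = 12
|P_3P_4| = √((-5)² + (-12)²) = √169 = 13
|P_4P_5| = √((0)² + (6)²) = √36 = 6
|P_5P_6| = √((-15)² + (-8)²) = √289 = 17
|P_6P_1| = √((0)² + (8)²) = √64 = 8
Perimeter = 10 + 12 + 13 + 6 + 17 + 8 = 66.

66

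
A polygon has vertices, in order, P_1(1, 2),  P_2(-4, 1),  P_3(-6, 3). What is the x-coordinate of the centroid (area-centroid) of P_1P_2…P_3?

Apply the shoelace formula. First the cross-terms c_i = x_i·y_{i+1} − x_{i+1}·y_i:
  9, -6, -15  ⇒  2A = -12, A = -6.
Then Σ (x_i + x_{i+1})·c_i = 108, so x̄ = 108 / (6·(-6)) = -3.

-3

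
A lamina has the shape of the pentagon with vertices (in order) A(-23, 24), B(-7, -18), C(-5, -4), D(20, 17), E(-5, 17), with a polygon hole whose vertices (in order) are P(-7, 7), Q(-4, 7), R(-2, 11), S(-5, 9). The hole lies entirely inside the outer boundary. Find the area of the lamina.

Outer boundary:
A→B: (-23)(-18) − (-7)(24) = 582
B→C: (-7)(-4) − (-5)(-18) = -62
C→D: (-5)(17) − (20)(-4) = -5
D→E: (20)(17) − (-5)(17) = 425
E→A: (-5)(24) − (-23)(17) = 271
Σ = 1211
Area = |Σ|/2 = 605.5.
Hole:
Apply Gauss's area formula: 2A = Σ (x_i·y_{i+1} − x_{i+1}·y_i), indices taken mod 4.
Cross-terms: -21, -30, 37, 28  ⇒  Σ = 14
Area = |Σ|/2 = 7.
Net area = 605.5 − 7 = 598.5.

598.5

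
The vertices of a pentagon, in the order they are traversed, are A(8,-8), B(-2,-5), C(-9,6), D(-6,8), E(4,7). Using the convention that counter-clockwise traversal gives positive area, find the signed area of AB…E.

-155.5

Apply Gauss's area formula: 2A = Σ (x_i·y_{i+1} − x_{i+1}·y_i), indices taken mod 5.
Σ = (-56) + (-57) + (-36) + (-74) + (-88) = -311
Signed area = Σ/2 = -155.5 (negative ⇒ clockwise traversal).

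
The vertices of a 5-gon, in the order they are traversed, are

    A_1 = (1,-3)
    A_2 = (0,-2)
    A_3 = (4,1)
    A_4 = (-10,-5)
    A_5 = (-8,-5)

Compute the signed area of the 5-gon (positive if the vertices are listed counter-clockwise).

Apply Gauss's area formula: 2A = Σ (x_i·y_{i+1} − x_{i+1}·y_i), indices taken mod 5.
A_1→A_2: (1)(-2) − (0)(-3) = -2
A_2→A_3: (0)(1) − (4)(-2) = 8
A_3→A_4: (4)(-5) − (-10)(1) = -10
A_4→A_5: (-10)(-5) − (-8)(-5) = 10
A_5→A_1: (-8)(-3) − (1)(-5) = 29
Σ = 35
Signed area = Σ/2 = 17.5 (positive ⇒ counter-clockwise traversal).

17.5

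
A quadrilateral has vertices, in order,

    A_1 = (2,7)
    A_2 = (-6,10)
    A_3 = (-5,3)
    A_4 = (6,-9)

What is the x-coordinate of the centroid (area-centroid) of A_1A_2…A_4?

Apply Gauss's area formula. First the cross-terms c_i = x_i·y_{i+1} − x_{i+1}·y_i:
  62, 32, 27, 60  ⇒  2A = 181, A = 90.5.
Then Σ (x_i + x_{i+1})·c_i = -93, so x̄ = -93 / (6·90.5) = -31/181.

-31/181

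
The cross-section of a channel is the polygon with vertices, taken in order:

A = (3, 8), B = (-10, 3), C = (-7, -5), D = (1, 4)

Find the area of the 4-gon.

66.5

Apply the shoelace (surveyor's) formula: 2A = Σ (x_i·y_{i+1} − x_{i+1}·y_i), indices taken mod 4.
Cross-terms: 89, 71, -23, -4  ⇒  Σ = 133
Area = |Σ|/2 = 66.5.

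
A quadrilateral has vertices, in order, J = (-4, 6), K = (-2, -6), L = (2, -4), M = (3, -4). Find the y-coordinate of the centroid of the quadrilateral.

-38/31

Apply the shoelace (surveyor's) formula. First the cross-terms c_i = x_i·y_{i+1} − x_{i+1}·y_i:
  36, 20, 4, 2  ⇒  2A = 62, A = 31.
Then Σ (y_i + y_{i+1})·c_i = -228, so ȳ = -228 / (6·31) = -38/31.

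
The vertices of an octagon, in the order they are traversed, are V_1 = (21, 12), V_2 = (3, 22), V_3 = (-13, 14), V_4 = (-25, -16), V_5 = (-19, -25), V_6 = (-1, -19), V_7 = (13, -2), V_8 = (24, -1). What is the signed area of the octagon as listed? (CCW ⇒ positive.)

1281

Apply the shoelace formula: 2A = Σ (x_i·y_{i+1} − x_{i+1}·y_i), indices taken mod 8.
Σ = (426) + (328) + (558) + (321) + (336) + (249) + (35) + (309) = 2562
Signed area = Σ/2 = 1281 (positive ⇒ counter-clockwise traversal).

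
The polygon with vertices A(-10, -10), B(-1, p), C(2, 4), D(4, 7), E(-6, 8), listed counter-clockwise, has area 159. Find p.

Write out the shoelace sum; only the two edges meeting at B involve p:
2·Area = [((-10)·p − (-1)·(-10)) + ((-1)·4 − 2·p)] + 212
       = -12·p + 198 = 318
⇒ p = -10.

-10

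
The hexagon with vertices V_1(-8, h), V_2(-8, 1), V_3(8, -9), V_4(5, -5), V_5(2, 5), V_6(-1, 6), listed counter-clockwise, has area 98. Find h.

The doubled signed area Σ (x_i y_{i+1} − x_{i+1} y_i) is linear in h.
With h=0 it equals 161; the coefficient of h is 7 (from the two edges through V_1).
So 7·h + 161 = 2·98 = 196 ⇒ h = 5.

5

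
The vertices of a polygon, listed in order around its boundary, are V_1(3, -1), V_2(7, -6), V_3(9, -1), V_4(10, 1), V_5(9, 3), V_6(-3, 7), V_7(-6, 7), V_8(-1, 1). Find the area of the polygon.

Apply the shoelace formula: 2A = Σ (x_i·y_{i+1} − x_{i+1}·y_i), indices taken mod 8.
Σ = (-11) + (47) + (19) + (21) + (72) + (21) + (1) + (-2) = 168
Area = |Σ|/2 = 84.

84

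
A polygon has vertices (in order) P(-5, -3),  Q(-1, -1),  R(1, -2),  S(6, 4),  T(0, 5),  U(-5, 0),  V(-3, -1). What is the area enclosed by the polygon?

Apply the shoelace (surveyor's) formula: 2A = Σ (x_i·y_{i+1} − x_{i+1}·y_i), indices taken mod 7.
Cross-terms: 2, 3, 16, 30, 25, 5, 4  ⇒  Σ = 85
Area = |Σ|/2 = 42.5.

42.5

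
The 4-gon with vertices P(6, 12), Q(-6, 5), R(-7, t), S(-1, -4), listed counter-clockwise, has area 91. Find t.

Write out the shoelace sum; only the two edges meeting at R involve t:
2·Area = [((-6)·t − (-7)·5) + ((-7)·(-4) − (-1)·t)] + 114
       = -5·t + 177 = 182
⇒ t = -1.

-1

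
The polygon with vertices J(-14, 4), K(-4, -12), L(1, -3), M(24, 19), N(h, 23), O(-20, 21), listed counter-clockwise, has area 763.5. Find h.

Write out the shoelace sum; only the two edges meeting at N involve h:
2·Area = [(24·23 − h·19) + (h·21 − (-20)·23)] + 513
       = 2·h + 1525 = 1527
⇒ h = 1.

1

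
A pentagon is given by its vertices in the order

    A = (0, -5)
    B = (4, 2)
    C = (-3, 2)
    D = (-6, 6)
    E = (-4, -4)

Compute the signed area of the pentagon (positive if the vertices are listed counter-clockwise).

Cross-terms: 20, 14, -6, 48, 20  ⇒  Σ = 96
Signed area = Σ/2 = 48 (positive ⇒ counter-clockwise traversal).

48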